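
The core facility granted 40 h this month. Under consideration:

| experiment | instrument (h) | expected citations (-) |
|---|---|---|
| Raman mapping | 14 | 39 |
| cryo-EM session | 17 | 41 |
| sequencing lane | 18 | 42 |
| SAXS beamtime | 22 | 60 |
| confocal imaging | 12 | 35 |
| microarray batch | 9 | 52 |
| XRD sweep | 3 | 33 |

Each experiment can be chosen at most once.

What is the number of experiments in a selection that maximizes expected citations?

4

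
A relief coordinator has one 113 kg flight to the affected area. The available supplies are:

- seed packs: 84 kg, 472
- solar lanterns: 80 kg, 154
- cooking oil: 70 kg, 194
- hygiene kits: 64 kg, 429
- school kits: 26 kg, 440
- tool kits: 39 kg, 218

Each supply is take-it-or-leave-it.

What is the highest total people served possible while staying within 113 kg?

912

The ratio heuristic lands on hygiene kits + school kits (869) but leaves 23 kg idle.
Dropping hygiene kits frees 64 kg; slotting in seed packs (84 kg) lifts the total to 912 at 110 kg.
No other feasible combination exceeds 912.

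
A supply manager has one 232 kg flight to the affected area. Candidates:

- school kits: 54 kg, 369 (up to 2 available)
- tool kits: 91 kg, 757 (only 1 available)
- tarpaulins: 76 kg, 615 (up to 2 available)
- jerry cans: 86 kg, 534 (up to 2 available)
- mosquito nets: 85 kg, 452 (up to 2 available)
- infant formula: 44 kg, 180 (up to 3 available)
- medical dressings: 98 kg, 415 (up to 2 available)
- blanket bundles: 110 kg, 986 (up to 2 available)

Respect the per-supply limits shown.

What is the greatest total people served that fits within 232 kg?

Ranking by ratio (people served/kg): blanket bundles 8.96, tool kits 8.32, tarpaulins 8.09.
2×blanket bundles uses 220 of the 232 kg and totals 1972.
The spare 12 kg is too small for any remaining supply, and no exchange beats 1972.

1972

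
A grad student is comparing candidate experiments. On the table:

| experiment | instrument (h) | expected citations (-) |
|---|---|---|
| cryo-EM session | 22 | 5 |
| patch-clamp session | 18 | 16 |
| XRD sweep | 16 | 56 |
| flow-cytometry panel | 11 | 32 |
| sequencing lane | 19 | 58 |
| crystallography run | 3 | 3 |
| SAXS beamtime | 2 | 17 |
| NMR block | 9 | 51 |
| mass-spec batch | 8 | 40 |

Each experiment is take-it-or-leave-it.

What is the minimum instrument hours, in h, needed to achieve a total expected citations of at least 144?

33

Need the lightest bundle worth ≥ 144.
XRD sweep + NMR block + mass-spec batch reaches 147 using 33 h.
No combination under 33 h hits 144.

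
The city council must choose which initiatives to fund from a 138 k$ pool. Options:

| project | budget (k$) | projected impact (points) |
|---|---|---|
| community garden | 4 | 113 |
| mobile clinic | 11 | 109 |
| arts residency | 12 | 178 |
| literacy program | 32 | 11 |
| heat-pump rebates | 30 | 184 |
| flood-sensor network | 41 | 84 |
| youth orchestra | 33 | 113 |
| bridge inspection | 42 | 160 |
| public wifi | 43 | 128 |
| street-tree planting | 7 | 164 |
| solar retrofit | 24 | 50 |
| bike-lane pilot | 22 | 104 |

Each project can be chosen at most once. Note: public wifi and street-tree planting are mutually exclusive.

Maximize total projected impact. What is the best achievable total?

1012

The ratio ordering already packs tightly: community garden + mobile clinic + arts residency + heat-pump rebates + bridge inspection + street-tree planting + bike-lane pilot, 128 k$, 1012.
Every other selection either busts 138 k$ or breaks a pairing rule or fails to beat 1012.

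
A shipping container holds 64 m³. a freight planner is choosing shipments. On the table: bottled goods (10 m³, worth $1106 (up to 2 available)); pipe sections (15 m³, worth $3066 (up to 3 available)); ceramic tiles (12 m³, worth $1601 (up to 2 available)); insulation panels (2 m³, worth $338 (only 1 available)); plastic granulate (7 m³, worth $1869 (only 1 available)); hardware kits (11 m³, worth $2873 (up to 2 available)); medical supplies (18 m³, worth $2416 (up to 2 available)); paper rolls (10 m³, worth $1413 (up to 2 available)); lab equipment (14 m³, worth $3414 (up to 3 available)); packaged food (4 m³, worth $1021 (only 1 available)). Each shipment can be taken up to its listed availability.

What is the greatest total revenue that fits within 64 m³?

16005

Taking the top-ratio shipments first gives insulation panels + plastic granulate + 2×hardware kits + 2×lab equipment + packaged food for 15802 (63 m³).
Dropping insulation panels and hardware kits frees 13 m³; slotting in lab equipment (14 m³) lifts the total to 16005 at 64 m³.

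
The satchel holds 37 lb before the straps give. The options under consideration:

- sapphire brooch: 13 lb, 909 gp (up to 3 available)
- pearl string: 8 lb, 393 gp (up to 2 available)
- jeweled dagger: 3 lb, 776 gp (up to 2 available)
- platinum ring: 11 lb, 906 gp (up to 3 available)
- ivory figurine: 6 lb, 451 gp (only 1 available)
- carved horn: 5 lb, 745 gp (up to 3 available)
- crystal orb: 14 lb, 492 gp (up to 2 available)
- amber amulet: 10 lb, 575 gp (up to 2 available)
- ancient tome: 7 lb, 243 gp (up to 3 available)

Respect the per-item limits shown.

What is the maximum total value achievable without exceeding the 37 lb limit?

4813

Density check — jeweled dagger 258.67, carved horn 149.00, platinum ring 82.36 are the best per lb.
Filling by ratio: 2×jeweled dagger + platinum ring + 3×carved horn for 4693, with 5 lb left unused.
Replace platinum ring with ivory figurine + amber amulet: the trade gains 120 net, giving 4813 at 37 lb.
Every other selection either busts 37 lb or exceeds an availability limit or fails to beat 4813.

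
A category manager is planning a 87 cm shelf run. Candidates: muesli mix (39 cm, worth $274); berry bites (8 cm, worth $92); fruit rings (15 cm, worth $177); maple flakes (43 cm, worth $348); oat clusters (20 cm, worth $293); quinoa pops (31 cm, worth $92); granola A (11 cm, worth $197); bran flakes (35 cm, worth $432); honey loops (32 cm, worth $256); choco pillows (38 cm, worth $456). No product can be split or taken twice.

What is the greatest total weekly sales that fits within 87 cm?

1123

By weekly sales per cm: granola A 17.91, oat clusters 14.65, bran flakes 12.34 lead.
The ratio heuristic lands on fruit rings + oat clusters + granola A + bran flakes (1099) but leaves 6 cm idle.
Dropping bran flakes frees 35 cm; slotting in choco pillows (38 cm) lifts the total to 1123 at 84 cm.
The closest alternative, fruit rings + oat clusters + granola A + bran flakes, reaches only 1099.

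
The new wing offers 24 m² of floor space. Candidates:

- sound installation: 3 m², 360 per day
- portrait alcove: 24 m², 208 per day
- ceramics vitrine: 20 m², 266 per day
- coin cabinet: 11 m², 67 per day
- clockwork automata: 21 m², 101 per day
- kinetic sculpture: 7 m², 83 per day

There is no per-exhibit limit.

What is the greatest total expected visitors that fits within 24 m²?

Taking 8×sound installation: 24 m² used, 2880 in expected visitors.
Every other selection either busts 24 m² or fails to beat 2880.

2880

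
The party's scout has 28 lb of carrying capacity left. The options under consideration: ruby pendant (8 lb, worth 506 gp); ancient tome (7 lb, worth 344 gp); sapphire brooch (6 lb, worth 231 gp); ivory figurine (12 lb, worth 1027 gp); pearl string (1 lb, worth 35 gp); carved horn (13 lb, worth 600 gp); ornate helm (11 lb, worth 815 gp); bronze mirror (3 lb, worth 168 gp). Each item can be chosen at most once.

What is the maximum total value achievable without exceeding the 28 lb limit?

2045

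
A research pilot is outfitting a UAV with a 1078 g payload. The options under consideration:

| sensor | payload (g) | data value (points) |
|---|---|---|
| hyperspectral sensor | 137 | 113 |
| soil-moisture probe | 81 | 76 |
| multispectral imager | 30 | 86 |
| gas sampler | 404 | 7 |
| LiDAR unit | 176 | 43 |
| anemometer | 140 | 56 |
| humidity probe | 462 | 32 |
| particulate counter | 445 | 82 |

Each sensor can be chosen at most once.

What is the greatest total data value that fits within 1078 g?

456

Density check — multispectral imager 2.87, soil-moisture probe 0.94, hyperspectral sensor 0.82 are the best per g.
Hyperspectral sensor + soil-moisture probe + multispectral imager + LiDAR unit + anemometer + particulate counter uses 1009 of the 1078 g and totals 456.
That's the maximum — no swap from here does better than 456.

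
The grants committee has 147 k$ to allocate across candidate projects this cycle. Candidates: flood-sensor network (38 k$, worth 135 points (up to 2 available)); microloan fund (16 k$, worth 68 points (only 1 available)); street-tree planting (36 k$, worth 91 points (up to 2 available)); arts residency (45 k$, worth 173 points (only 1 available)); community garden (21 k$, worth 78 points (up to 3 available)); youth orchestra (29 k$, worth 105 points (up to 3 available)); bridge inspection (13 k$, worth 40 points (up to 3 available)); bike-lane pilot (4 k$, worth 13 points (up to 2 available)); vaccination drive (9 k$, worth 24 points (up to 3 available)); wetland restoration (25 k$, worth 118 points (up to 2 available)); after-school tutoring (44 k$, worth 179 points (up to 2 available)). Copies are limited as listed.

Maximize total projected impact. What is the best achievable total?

Greedy by ratio would take microloan fund + community garden + 2×bike-lane pilot + 2×wetland restoration + after-school tutoring: 139 k$ used, total 587.
Dropping microloan fund and community garden frees 37 k$; slotting in after-school tutoring (44 k$) lifts the total to 620 at 146 k$.
That's the maximum — no swap from here does better than 620.

620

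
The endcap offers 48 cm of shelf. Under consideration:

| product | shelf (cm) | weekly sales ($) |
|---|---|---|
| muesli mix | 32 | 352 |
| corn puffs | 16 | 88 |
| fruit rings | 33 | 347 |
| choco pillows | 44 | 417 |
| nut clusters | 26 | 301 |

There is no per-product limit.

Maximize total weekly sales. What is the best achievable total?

440

Density check — nut clusters 11.58, muesli mix 11.00, fruit rings 10.52, choco pillows 9.48 are the best per cm.
A density-first pass picks corn puffs + nut clusters — 389 at 42 cm.
Dropping nut clusters frees 26 cm; slotting in muesli mix (32 cm) lifts the total to 440 at 48 cm.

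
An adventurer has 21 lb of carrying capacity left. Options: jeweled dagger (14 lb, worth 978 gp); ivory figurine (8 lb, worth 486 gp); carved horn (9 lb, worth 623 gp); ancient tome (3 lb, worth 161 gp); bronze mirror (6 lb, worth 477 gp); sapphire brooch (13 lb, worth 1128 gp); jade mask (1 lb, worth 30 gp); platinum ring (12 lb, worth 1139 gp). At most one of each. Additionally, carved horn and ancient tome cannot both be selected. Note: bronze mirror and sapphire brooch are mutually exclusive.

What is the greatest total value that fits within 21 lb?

Density check — platinum ring 94.92, sapphire brooch 86.77, bronze mirror 79.50 are the best per lb.
The ratio ordering already packs tightly: ancient tome + bronze mirror + platinum ring, 21 lb, 1777.
No other feasible combination exceeds 1777.

1777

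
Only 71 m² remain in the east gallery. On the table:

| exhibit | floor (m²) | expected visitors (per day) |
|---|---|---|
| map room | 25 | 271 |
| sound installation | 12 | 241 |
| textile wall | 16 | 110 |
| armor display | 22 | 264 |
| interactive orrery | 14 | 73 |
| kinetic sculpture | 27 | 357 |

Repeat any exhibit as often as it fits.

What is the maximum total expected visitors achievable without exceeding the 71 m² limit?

Density check — sound installation 20.08, kinetic sculpture 13.22, armor display 12.00, map room 10.84 are the best per m².
Filling by ratio: 5×sound installation for 1205, with 11 m² left unused.
The 12 m² tied up in sound installation is better spent on armor display — total rises to 1228 (70 m²).
Every other selection either busts 71 m² or fails to beat 1228.

1228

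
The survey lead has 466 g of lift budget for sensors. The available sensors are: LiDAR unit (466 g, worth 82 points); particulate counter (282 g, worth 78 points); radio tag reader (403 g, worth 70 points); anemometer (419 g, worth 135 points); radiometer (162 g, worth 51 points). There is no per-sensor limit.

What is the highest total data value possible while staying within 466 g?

135

Anemometer uses 419 of the 466 g and totals 135.
Every other selection either busts 466 g or fails to beat 135.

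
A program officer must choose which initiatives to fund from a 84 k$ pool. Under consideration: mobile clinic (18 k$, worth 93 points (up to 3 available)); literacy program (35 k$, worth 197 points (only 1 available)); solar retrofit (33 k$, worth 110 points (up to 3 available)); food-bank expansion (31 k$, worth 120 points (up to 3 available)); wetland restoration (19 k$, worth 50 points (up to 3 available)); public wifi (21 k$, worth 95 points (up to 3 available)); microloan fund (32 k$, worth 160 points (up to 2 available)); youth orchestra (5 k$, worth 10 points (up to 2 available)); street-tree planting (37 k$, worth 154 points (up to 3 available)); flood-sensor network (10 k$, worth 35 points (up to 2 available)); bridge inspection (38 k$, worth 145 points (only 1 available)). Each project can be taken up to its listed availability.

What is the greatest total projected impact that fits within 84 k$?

Taking the top-ratio projects first gives 2×mobile clinic + literacy program + flood-sensor network for 418 (81 k$).
Dropping mobile clinic frees 18 k$; slotting in public wifi (21 k$) lifts the total to 420 at 84 k$.

420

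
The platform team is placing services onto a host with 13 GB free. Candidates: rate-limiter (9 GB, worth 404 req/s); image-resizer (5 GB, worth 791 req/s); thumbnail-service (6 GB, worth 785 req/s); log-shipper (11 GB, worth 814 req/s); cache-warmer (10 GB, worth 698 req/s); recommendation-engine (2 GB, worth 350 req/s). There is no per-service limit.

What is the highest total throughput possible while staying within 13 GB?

2191

A density-first pass picks 6×recommendation-engine — 2100 at 12 GB.
Replace 2×recommendation-engine with image-resizer: the trade gains 91 net, giving 2191 at 13 GB.
Nothing else within 13 GB beats 2191.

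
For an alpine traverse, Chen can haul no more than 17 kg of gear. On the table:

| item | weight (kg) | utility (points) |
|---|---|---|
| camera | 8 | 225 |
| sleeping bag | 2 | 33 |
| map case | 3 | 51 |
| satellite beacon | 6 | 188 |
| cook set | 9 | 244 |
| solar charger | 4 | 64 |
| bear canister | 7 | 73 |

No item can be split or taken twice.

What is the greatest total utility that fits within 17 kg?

By utility per kg: satellite beacon 31.33, camera 28.12, cook set 27.11, map case 17.00 lead.
Taking the top-ratio items first gives camera + map case + satellite beacon for 464 (17 kg).
Dropping map case and satellite beacon frees 9 kg; slotting in cook set (9 kg) lifts the total to 469 at 17 kg.
The closest alternative, sleeping bag + satellite beacon + cook set, reaches only 465.

469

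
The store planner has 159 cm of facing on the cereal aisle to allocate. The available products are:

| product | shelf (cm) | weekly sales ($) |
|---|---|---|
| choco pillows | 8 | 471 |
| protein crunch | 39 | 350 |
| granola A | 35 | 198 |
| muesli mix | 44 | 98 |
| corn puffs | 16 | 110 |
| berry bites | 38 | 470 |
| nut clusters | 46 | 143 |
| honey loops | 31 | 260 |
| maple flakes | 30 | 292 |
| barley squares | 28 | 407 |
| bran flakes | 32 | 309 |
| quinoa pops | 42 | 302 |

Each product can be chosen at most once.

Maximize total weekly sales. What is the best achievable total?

Filling by ratio: choco pillows + corn puffs + berry bites + maple flakes + barley squares + bran flakes for 2059, with 7 cm left unused.
Replace bran flakes with protein crunch: the trade gains 41 net, giving 2100 at 159 cm.

2100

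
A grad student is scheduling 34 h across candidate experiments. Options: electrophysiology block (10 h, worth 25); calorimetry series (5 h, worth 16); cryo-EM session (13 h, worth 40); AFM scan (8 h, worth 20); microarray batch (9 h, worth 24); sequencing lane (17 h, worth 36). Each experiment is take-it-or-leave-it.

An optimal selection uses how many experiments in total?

3

Optimal total is 89.
For example electrophysiology block + cryo-EM session + microarray batch achieves it, using 32 h.
All optima have 3 experiments.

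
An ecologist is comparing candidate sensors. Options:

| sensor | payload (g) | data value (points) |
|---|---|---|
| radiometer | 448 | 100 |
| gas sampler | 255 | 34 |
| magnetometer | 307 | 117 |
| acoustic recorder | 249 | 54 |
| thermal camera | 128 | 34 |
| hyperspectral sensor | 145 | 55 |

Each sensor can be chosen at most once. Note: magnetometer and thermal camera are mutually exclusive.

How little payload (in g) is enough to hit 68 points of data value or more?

Look for the lowest-payload combination reaching 68.
thermal camera + hyperspectral sensor reaches 89 using 273 g.
Any bundle with less than 273 g falls short of 68.

273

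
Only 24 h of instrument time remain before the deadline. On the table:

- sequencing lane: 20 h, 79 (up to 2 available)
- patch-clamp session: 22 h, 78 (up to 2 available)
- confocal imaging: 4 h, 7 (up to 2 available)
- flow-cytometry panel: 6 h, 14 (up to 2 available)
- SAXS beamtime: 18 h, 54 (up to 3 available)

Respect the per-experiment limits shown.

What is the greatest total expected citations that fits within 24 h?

86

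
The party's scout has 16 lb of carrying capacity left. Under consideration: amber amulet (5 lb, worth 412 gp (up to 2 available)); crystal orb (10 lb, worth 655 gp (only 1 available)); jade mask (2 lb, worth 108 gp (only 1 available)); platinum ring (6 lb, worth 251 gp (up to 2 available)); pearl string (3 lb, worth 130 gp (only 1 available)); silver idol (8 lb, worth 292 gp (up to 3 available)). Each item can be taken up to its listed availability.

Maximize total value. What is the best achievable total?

Density check — amber amulet 82.40, crystal orb 65.50, jade mask 54.00, pearl string 43.33 are the best per lb.
Filling by ratio: 2×amber amulet + jade mask + pearl string for 1062, with 1 lb left unused.
Dropping jade mask and pearl string frees 5 lb; slotting in platinum ring (6 lb) lifts the total to 1075 at 16 lb.
Every other selection either busts 16 lb or exceeds an availability limit or fails to beat 1075.

1075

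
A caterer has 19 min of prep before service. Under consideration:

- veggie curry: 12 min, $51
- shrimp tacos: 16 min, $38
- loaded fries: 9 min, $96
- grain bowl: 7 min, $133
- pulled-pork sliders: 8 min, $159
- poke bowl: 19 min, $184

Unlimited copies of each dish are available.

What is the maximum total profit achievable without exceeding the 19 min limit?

318

By profit per min: pulled-pork sliders 19.88, grain bowl 19.00, loaded fries 10.67 lead.
Taking 2×pulled-pork sliders: 16 min used, 318 in profit.
Nothing else within 19 min beats 318.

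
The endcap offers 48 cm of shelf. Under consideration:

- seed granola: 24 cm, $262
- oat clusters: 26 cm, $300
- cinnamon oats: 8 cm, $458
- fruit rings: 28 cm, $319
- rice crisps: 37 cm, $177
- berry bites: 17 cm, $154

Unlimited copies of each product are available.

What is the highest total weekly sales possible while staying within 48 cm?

Best packing: 6×cinnamon oats — 48 cm, 2748 total.
Every other selection either busts 48 cm or fails to beat 2748.

2748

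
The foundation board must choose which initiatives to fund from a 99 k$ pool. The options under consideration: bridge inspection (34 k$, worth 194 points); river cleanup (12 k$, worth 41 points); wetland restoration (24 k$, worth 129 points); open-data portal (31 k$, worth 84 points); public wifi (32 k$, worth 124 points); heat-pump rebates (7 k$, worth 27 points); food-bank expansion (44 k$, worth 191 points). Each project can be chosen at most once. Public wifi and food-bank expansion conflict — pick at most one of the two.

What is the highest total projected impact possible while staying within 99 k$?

474

Best packing: bridge inspection + wetland restoration + public wifi + heat-pump rebates — 97 k$, 474 total.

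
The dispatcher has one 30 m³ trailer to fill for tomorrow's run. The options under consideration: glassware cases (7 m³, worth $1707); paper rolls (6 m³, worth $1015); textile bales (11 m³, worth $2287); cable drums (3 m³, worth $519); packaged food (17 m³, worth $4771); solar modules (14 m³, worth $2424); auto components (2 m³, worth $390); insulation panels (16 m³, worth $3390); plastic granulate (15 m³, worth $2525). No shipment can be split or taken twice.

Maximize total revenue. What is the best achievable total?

7493

Ranking by ratio (revenue/m³): packaged food 280.65, glassware cases 243.86, insulation panels 211.88.
Taking the top-ratio shipments first gives glassware cases + cable drums + packaged food + auto components for 7387 (29 m³).
The 5 m³ tied up in cable drums and auto components is better spent on paper rolls — total rises to 7493 (30 m³).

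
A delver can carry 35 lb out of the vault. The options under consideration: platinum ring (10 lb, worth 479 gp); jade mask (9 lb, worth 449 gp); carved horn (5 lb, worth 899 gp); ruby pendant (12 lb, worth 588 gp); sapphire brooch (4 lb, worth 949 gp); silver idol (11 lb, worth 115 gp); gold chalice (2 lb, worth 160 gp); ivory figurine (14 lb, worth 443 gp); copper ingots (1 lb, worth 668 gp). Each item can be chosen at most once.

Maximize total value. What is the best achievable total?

3743

The ratio heuristic lands on jade mask + carved horn + ruby pendant + sapphire brooch + gold chalice + copper ingots (3713) but leaves 2 lb idle.
The 9 lb tied up in jade mask is better spent on platinum ring — total rises to 3743 (34 lb).
An exhaustive check of the 512 subsets confirms 3743.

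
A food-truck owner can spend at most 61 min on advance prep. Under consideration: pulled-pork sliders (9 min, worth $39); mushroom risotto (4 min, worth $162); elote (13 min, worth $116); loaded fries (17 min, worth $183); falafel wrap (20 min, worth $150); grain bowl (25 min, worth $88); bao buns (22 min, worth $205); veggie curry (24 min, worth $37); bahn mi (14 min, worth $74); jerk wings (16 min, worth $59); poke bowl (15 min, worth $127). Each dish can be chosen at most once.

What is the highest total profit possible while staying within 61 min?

By profit per min: mushroom risotto 40.50, loaded fries 10.76, bao buns 9.32, elote 8.92 lead.
Filling by ratio: mushroom risotto + elote + loaded fries + bao buns for 666, with 5 min left unused.
The 13 min tied up in elote is better spent on poke bowl — total rises to 677 (58 min).
An exhaustive check of the 2048 subsets confirms 677.

677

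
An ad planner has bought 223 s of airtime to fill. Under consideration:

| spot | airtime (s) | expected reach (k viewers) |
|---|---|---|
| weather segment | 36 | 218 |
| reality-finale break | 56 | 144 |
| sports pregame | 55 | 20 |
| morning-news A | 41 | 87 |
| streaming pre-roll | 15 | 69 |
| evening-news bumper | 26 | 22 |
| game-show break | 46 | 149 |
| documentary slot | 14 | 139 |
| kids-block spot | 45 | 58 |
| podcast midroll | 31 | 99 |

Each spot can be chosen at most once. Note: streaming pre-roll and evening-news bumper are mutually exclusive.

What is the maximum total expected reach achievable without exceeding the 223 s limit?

818

By expected reach per s: documentary slot 9.93, weather segment 6.06, streaming pre-roll 4.60 lead.
The ratio ordering already packs tightly: weather segment + reality-finale break + streaming pre-roll + game-show break + documentary slot + podcast midroll, 198 s, 818.
An exhaustive check of the 1024 subsets confirms 818.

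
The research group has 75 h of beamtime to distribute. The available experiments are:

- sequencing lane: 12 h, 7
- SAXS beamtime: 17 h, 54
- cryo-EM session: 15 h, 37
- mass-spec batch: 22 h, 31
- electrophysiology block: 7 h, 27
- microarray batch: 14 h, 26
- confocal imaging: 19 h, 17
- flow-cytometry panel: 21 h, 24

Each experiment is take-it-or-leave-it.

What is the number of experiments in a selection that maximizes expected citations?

5

Best achievable expected citations is 175.
For example SAXS beamtime + cryo-EM session + mass-spec batch + electrophysiology block + microarray batch achieves it, using 75 h.
All optima have 5 experiments.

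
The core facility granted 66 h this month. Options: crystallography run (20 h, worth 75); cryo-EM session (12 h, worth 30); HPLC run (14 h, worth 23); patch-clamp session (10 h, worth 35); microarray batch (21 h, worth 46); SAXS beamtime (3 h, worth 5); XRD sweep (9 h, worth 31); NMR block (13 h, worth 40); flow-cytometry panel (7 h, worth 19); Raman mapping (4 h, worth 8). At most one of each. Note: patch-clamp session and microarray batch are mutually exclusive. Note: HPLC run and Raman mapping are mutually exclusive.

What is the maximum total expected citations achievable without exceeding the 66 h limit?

213

The ratio ordering already packs tightly: crystallography run + patch-clamp session + SAXS beamtime + XRD sweep + NMR block + flow-cytometry panel + Raman mapping, 66 h, 213.
The closest alternative, crystallography run + cryo-EM session + patch-clamp session + XRD sweep + NMR block, reaches only 211.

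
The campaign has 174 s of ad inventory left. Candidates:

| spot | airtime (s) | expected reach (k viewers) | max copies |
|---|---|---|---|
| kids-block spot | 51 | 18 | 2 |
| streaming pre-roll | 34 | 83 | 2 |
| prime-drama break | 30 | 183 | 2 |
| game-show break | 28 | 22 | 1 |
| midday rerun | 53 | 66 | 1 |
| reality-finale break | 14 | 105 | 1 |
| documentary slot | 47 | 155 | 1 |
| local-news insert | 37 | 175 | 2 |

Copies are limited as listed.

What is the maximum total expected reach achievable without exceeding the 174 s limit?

821

Taking 2×prime-drama break + reality-finale break + 2×local-news insert: 148 s used, 821 in expected reach.
The spare 26 s is too small for any remaining spot, and no exchange beats 821.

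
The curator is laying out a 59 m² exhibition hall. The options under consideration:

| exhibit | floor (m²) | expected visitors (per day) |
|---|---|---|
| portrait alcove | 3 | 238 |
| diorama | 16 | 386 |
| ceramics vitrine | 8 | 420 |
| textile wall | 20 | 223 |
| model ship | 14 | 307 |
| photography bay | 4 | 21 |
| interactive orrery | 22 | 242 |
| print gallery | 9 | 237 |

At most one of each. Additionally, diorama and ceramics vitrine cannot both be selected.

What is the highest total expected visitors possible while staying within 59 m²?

1446

By expected visitors per m²: portrait alcove 79.33, ceramics vitrine 52.50, print gallery 26.33, diorama 24.12 lead.
Portrait alcove + ceramics vitrine + textile wall + model ship + photography bay + print gallery uses 58 of the 59 m² and totals 1446.
The closest alternative, portrait alcove + ceramics vitrine + model ship + interactive orrery + print gallery, reaches only 1444.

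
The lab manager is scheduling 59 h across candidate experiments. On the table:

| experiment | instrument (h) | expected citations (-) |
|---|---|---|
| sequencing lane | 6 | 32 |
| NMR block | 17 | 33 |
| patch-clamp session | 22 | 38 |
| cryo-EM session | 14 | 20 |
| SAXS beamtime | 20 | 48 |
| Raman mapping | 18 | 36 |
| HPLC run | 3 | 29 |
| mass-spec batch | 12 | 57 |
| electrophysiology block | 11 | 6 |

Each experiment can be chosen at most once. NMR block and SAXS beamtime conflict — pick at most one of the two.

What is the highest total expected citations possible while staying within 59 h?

The ratio ordering already packs tightly: sequencing lane + SAXS beamtime + Raman mapping + HPLC run + mass-spec batch, 59 h, 202.

202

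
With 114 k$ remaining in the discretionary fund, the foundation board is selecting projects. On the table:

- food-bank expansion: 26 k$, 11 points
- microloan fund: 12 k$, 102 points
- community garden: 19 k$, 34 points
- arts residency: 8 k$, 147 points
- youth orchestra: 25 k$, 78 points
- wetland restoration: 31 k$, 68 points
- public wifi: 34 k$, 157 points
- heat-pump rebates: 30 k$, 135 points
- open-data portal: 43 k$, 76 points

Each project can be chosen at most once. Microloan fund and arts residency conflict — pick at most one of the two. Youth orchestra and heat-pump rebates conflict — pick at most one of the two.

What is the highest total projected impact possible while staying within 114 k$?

507

Arts residency + wetland restoration + public wifi + heat-pump rebates uses 103 of the 114 k$ and totals 507.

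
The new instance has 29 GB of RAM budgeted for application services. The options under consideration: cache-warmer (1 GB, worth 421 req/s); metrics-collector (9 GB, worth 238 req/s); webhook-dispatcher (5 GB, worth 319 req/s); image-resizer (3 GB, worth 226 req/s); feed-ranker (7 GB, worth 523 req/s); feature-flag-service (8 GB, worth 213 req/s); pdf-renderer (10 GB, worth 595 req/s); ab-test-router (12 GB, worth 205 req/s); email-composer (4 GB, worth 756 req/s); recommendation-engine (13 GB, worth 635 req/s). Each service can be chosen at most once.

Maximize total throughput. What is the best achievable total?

2614

Density check — cache-warmer 421.00, email-composer 189.00, image-resizer 75.33, feed-ranker 74.71 are the best per GB.
Greedy by ratio would take cache-warmer + webhook-dispatcher + image-resizer + feed-ranker + feature-flag-service + email-composer: 28 GB used, total 2458.
Dropping image-resizer and feature-flag-service frees 11 GB; slotting in pdf-renderer (10 GB) lifts the total to 2614 at 27 GB.
Next best is cache-warmer + image-resizer + feed-ranker + email-composer + recommendation-engine at 2561 (28 GB) — short by 53.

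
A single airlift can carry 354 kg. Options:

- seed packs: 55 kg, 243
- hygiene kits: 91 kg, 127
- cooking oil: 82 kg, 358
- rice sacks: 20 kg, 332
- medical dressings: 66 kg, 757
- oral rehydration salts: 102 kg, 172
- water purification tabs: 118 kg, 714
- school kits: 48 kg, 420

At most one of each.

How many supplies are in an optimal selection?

The maximum people served within 354 kg is 2581.
For example cooking oil + rice sacks + medical dressings + water purification tabs + school kits achieves it, using 334 kg.
Every optimal selection uses 5 supplies.

5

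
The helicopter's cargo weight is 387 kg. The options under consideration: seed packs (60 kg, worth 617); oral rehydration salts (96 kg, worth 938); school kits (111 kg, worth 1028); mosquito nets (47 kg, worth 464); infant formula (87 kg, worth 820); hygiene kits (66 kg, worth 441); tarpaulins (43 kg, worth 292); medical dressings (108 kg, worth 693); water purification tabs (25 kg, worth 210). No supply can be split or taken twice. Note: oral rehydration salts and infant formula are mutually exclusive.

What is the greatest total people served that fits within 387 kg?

Ranking by ratio (people served/kg): seed packs 10.28, mosquito nets 9.87, oral rehydration salts 9.77, infant formula 9.43.
Best packing: seed packs + oral rehydration salts + school kits + mosquito nets + tarpaulins + water purification tabs — 382 kg, 3549 total.
Next best is seed packs + oral rehydration salts + school kits + mosquito nets + hygiene kits at 3488 (380 kg) — short by 61.

3549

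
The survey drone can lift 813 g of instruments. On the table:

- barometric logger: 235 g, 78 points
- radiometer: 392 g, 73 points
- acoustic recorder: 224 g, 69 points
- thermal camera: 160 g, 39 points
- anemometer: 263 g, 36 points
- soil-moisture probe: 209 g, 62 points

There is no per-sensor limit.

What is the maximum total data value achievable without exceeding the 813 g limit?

241

Filling by ratio: 3×barometric logger for 234, with 108 g left unused.
The 470 g tied up in 2×barometric logger is better spent on thermal camera + 2×soil-moisture probe — total rises to 241 (813 g).
No other feasible combination exceeds 241.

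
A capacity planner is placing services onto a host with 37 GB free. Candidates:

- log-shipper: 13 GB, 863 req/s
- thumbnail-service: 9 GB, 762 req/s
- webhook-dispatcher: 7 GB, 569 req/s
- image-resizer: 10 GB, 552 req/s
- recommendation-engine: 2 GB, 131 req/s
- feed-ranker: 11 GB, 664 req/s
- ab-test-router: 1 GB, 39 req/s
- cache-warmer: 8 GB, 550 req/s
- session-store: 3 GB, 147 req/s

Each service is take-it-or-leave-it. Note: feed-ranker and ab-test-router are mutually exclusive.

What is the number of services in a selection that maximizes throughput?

The maximum throughput within 37 GB is 2744.
For example log-shipper + thumbnail-service + webhook-dispatcher + cache-warmer achieves it, using 37 GB.
Every optimal selection uses 4 services.

4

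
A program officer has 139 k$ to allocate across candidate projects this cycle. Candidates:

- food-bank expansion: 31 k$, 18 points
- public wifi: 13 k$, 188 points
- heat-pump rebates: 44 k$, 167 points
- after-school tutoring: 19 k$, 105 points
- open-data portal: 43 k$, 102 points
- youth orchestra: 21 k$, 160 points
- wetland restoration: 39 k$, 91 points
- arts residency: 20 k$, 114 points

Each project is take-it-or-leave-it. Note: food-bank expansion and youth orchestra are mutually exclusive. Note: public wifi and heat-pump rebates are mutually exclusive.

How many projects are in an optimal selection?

5

The maximum projected impact within 139 k$ is 669.
One optimal bundle: public wifi + after-school tutoring + open-data portal + youth orchestra + arts residency (116 k$).
Every optimal selection uses 5 projects.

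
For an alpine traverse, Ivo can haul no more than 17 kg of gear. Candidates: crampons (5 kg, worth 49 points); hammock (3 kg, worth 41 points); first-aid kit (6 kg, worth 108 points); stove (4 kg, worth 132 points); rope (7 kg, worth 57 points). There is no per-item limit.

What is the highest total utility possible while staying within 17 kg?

4×stove uses 16 of the 17 kg and totals 528.
No other feasible combination exceeds 528.

528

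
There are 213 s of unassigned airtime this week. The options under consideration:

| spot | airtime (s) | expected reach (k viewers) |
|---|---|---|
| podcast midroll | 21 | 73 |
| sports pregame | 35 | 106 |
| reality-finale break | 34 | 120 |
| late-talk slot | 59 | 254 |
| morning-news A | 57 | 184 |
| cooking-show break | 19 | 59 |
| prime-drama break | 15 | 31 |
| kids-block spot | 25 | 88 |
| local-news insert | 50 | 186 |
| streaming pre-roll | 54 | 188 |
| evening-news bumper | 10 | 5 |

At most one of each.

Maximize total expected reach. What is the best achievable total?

789

Greedy by ratio would take podcast midroll + reality-finale break + late-talk slot + cooking-show break + kids-block spot + local-news insert: 208 s used, total 780.
The 53 s tied up in reality-finale break and cooking-show break is better spent on streaming pre-roll — total rises to 789 (209 s).
Nothing else within 213 s beats 789.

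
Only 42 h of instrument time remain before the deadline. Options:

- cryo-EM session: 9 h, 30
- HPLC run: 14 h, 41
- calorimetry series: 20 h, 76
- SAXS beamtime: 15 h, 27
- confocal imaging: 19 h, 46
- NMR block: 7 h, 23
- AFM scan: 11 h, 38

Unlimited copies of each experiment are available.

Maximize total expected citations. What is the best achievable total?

152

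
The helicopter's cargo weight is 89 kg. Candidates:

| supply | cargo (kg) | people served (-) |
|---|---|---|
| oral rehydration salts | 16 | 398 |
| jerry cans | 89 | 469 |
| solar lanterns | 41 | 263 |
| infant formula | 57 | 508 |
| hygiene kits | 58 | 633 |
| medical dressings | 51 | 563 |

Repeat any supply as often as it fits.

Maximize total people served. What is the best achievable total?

5×oral rehydration salts uses 80 of the 89 kg and totals 1990.
That's the maximum — no swap from here does better than 1990.

1990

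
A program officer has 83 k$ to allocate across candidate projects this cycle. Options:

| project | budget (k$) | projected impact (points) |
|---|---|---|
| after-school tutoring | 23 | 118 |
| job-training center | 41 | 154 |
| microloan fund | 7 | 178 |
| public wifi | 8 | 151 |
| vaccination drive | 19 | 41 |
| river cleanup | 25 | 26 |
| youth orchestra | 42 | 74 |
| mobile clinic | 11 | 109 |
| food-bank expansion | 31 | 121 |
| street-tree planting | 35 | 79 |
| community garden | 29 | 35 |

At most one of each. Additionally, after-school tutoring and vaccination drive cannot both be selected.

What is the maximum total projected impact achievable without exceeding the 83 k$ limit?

Ranking by ratio (projected impact/k$): microloan fund 25.43, public wifi 18.88, mobile clinic 9.91.
After-school tutoring + microloan fund + public wifi + mobile clinic + food-bank expansion uses 80 of the 83 k$ and totals 677.
Every other selection either busts 83 k$ or breaks a pairing rule or fails to beat 677.

677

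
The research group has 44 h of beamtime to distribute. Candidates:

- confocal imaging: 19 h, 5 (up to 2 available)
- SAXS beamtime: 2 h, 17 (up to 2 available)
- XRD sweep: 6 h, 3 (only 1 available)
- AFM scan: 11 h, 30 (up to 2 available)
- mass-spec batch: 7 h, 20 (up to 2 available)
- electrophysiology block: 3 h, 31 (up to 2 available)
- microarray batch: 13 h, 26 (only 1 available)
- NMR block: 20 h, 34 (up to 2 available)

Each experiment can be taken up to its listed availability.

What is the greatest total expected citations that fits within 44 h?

179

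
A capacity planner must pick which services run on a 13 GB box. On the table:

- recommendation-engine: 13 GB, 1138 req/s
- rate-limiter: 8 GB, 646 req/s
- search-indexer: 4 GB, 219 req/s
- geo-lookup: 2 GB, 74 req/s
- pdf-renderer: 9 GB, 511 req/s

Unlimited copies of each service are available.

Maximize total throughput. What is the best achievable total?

Density check — recommendation-engine 87.54, rate-limiter 80.75, pdf-renderer 56.78, search-indexer 54.75 are the best per GB.
The ratio ordering already packs tightly: recommendation-engine, 13 GB, 1138.
Every other selection either busts 13 GB or fails to beat 1138.

1138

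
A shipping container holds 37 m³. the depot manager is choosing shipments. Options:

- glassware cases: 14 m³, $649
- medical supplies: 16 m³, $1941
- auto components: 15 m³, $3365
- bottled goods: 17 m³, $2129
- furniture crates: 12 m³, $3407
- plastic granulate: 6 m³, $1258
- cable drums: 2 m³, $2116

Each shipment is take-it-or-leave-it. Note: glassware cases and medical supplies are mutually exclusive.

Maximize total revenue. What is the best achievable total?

10146

Ranking by ratio (revenue/m³): cable drums 1058.00, furniture crates 283.92, auto components 224.33, plastic granulate 209.67.
Taking auto components + furniture crates + plastic granulate + cable drums: 35 m³ used, 10146 in revenue.
Nothing else feasible within 37 m³ beats 10146.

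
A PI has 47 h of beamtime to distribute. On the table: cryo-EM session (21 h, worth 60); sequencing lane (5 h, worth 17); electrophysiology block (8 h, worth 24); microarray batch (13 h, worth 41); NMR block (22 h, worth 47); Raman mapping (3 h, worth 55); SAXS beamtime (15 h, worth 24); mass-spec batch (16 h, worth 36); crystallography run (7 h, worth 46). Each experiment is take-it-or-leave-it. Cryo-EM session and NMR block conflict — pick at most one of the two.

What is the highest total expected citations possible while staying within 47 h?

By expected citations per h: Raman mapping 18.33, crystallography run 6.57, sequencing lane 3.40 lead.
Taking the top-ratio experiments first gives sequencing lane + electrophysiology block + microarray batch + Raman mapping + crystallography run for 183 (36 h).
Replace microarray batch with cryo-EM session: the trade gains 19 net, giving 202 at 44 h.

202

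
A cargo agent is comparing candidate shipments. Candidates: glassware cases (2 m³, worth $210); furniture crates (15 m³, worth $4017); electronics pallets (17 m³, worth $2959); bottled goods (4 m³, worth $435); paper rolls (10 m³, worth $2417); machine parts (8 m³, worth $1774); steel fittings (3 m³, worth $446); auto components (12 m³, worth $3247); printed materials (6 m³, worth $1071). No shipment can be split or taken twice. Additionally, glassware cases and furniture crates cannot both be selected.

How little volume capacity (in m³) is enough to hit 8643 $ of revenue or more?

Minimise m³ subject to total revenue ≥ 8643.
furniture crates + machine parts + auto components: 9038 revenue at 35 m³.
Below 35 m³ the best achievable stays under 8643.

35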